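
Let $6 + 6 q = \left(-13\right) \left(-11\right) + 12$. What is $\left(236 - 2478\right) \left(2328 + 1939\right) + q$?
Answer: $- \frac{57399535}{6} \approx -9.5666 \cdot 10^{6}$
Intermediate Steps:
$q = \frac{149}{6}$ ($q = -1 + \frac{\left(-13\right) \left(-11\right) + 12}{6} = -1 + \frac{143 + 12}{6} = -1 + \frac{1}{6} \cdot 155 = -1 + \frac{155}{6} = \frac{149}{6} \approx 24.833$)
$\left(236 - 2478\right) \left(2328 + 1939\right) + q = \left(236 - 2478\right) \left(2328 + 1939\right) + \frac{149}{6} = \left(-2242\right) 4267 + \frac{149}{6} = -9566614 + \frac{149}{6} = - \frac{57399535}{6}$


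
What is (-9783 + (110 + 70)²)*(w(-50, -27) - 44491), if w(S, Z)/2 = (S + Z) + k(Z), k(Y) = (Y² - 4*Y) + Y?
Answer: -973096425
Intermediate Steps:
k(Y) = Y² - 3*Y
w(S, Z) = 2*S + 2*Z + 2*Z*(-3 + Z) (w(S, Z) = 2*((S + Z) + Z*(-3 + Z)) = 2*(S + Z + Z*(-3 + Z)) = 2*S + 2*Z + 2*Z*(-3 + Z))
(-9783 + (110 + 70)²)*(w(-50, -27) - 44491) = (-9783 + (110 + 70)²)*((2*(-50) + 2*(-27) + 2*(-27)*(-3 - 27)) - 44491) = (-9783 + 180²)*((-100 - 54 + 2*(-27)*(-30)) - 44491) = (-9783 + 32400)*((-100 - 54 + 1620) - 44491) = 22617*(1466 - 44491) = 22617*(-43025) = -973096425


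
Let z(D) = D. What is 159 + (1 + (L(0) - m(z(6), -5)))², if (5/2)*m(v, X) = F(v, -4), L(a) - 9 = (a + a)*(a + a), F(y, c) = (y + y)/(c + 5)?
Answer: 4651/25 ≈ 186.04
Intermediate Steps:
F(y, c) = 2*y/(5 + c) (F(y, c) = (2*y)/(5 + c) = 2*y/(5 + c))
L(a) = 9 + 4*a² (L(a) = 9 + (a + a)*(a + a) = 9 + (2*a)*(2*a) = 9 + 4*a²)
m(v, X) = 4*v/5 (m(v, X) = 2*(2*v/(5 - 4))/5 = 2*(2*v/1)/5 = 2*(2*v*1)/5 = 2*(2*v)/5 = 4*v/5)
159 + (1 + (L(0) - m(z(6), -5)))² = 159 + (1 + ((9 + 4*0²) - 4*6/5))² = 159 + (1 + ((9 + 4*0) - 1*24/5))² = 159 + (1 + ((9 + 0) - 24/5))² = 159 + (1 + (9 - 24/5))² = 159 + (1 + 21/5)² = 159 + (26/5)² = 159 + 676/25 = 4651/25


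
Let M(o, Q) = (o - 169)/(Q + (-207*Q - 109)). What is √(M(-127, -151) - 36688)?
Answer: 2*I*√8812588384326/30997 ≈ 191.54*I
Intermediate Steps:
M(o, Q) = (-169 + o)/(-109 - 206*Q) (M(o, Q) = (-169 + o)/(Q + (-109 - 207*Q)) = (-169 + o)/(-109 - 206*Q))
√(M(-127, -151) - 36688) = √((169 - 1*(-127))/(109 + 206*(-151)) - 36688) = √((169 + 127)/(109 - 31106) - 36688) = √(296/(-30997) - 36688) = √(-1/30997*296 - 36688) = √(-296/30997 - 36688) = √(-1137218232/30997) = 2*I*√8812588384326/30997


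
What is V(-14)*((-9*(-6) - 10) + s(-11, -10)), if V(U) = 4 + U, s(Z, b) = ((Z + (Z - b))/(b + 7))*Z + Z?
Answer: 110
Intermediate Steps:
s(Z, b) = Z + Z*(-b + 2*Z)/(7 + b) (s(Z, b) = ((-b + 2*Z)/(7 + b))*Z + Z = Z*(-b + 2*Z)/(7 + b) + Z = Z + Z*(-b + 2*Z)/(7 + b))
V(-14)*((-9*(-6) - 10) + s(-11, -10)) = (4 - 14)*((-9*(-6) - 10) - 11*(7 + 2*(-11))/(7 - 10)) = -10*((54 - 10) - 11*(7 - 22)/(-3)) = -10*(44 - 11*(-⅓)*(-15)) = -10*(44 - 55) = -10*(-11) = 110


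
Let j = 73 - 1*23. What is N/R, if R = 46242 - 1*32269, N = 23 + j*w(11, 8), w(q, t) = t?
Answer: 423/13973 ≈ 0.030273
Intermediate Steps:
j = 50 (j = 73 - 23 = 50)
N = 423 (N = 23 + 50*8 = 23 + 400 = 423)
R = 13973 (R = 46242 - 32269 = 13973)
N/R = 423/13973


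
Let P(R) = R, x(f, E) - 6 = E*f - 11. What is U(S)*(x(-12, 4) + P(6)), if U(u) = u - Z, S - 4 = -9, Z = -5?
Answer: 0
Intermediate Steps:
x(f, E) = -5 + E*f (x(f, E) = 6 + (E*f - 11) = 6 + (-11 + E*f) = -5 + E*f)
S = -5 (S = 4 - 9 = -5)
U(u) = 5 + u (U(u) = u - 1*(-5) = u + 5 = 5 + u)
U(S)*(x(-12, 4) + P(6)) = (5 - 5)*((-5 + 4*(-12)) + 6) = 0*((-5 - 48) + 6) = 0*(-53 + 6) = 0*(-47) = 0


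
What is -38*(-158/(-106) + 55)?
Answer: -113772/53 ≈ -2146.6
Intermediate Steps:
-38*(-158/(-106) + 55) = -38*(-158*(-1/106) + 55) = -38*(79/53 + 55) = -38*2994/53 = -113772/53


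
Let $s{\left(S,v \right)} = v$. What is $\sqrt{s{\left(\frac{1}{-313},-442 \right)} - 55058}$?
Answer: $10 i \sqrt{555} \approx 235.58 i$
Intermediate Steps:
$\sqrt{s{\left(\frac{1}{-313},-442 \right)} - 55058} = \sqrt{-442 - 55058} = \sqrt{-55500} = 10 i \sqrt{555}$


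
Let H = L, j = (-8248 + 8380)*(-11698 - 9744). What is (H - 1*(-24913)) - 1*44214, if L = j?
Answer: -2849645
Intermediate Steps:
j = -2830344 (j = 132*(-21442) = -2830344)
L = -2830344
H = -2830344
(H - 1*(-24913)) - 1*44214 = (-2830344 - 1*(-24913)) - 1*44214 = (-2830344 + 24913) - 44214 = -2805431 - 44214 = -2849645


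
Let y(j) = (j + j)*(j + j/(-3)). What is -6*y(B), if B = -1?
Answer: -8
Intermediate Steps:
y(j) = 4*j²/3 (y(j) = (2*j)*(j + j*(-⅓)) = (2*j)*(j - j/3) = (2*j)*(2*j/3) = 4*j²/3)
-6*y(B) = -8*(-1)² = -8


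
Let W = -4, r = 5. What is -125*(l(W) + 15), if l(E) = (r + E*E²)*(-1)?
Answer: -9250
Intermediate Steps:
l(E) = -5 - E³ (l(E) = (5 + E*E²)*(-1) = (5 + E³)*(-1) = -5 - E³)
-125*(l(W) + 15) = -125*((-5 - 1*(-4)³) + 15) = -125*((-5 - 1*(-64)) + 15) = -125*((-5 + 64) + 15) = -125*(59 + 15) = -125*74 = -9250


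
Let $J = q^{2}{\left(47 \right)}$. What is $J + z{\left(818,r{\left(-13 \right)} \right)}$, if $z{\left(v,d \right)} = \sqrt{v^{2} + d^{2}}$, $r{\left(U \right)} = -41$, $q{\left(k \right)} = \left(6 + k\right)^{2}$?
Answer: $7890481 + \sqrt{670805} \approx 7.8913 \cdot 10^{6}$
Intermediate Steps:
$z{\left(v,d \right)} = \sqrt{d^{2} + v^{2}}$
$J = 7890481$ ($J = \left(\left(6 + 47\right)^{2}\right)^{2} = \left(53^{2}\right)^{2} = 2809^{2} = 7890481$)
$J + z{\left(818,r{\left(-13 \right)} \right)} = 7890481 + \sqrt{\left(-41\right)^{2} + 818^{2}} = 7890481 + \sqrt{1681 + 669124} = 7890481 + \sqrt{670805}$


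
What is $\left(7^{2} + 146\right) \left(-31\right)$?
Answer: $-6045$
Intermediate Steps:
$\left(7^{2} + 146\right) \left(-31\right) = \left(49 + 146\right) \left(-31\right) = 195 \left(-31\right) = -6045$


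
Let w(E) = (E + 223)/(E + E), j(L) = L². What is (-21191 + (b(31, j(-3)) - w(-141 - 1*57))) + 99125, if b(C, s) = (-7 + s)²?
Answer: 30863473/396 ≈ 77938.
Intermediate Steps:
w(E) = (223 + E)/(2*E) (w(E) = (223 + E)/((2*E)) = (223 + E)*(1/(2*E)) = (223 + E)/(2*E))
(-21191 + (b(31, j(-3)) - w(-141 - 1*57))) + 99125 = (-21191 + ((-7 + (-3)²)² - (223 + (-141 - 1*57))/(2*(-141 - 1*57)))) + 99125 = (-21191 + ((-7 + 9)² - (223 + (-141 - 57))/(2*(-141 - 57)))) + 99125 = (-21191 + (2² - (223 - 198)/(2*(-198)))) + 99125 = (-21191 + (4 - (-1)*25/(2*198))) + 99125 = (-21191 + (4 - 1*(-25/396))) + 99125 = (-21191 + (4 + 25/396)) + 99125 = (-21191 + 1609/396) + 99125 = -8390027/396 + 99125 = 30863473/396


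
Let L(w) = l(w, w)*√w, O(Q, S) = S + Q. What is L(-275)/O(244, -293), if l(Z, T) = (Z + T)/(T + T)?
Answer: -5*I*√11/49 ≈ -0.33843*I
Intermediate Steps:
l(Z, T) = (T + Z)/(2*T) (l(Z, T) = (T + Z)/((2*T)) = (T + Z)*(1/(2*T)) = (T + Z)/(2*T))
O(Q, S) = Q + S
L(w) = √w (L(w) = ((w + w)/(2*w))*√w = ((2*w)/(2*w))*√w = 1*√w = √w)
L(-275)/O(244, -293) = √(-275)/(244 - 293) = (5*I*√11)/(-49) = (5*I*√11)*(-1/49) = -5*I*√11/49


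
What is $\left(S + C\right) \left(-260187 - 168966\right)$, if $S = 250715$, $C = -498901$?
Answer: $106509766458$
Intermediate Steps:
$\left(S + C\right) \left(-260187 - 168966\right) = \left(250715 - 498901\right) \left(-260187 - 168966\right) = \left(-248186\right) \left(-429153\right) = 106509766458$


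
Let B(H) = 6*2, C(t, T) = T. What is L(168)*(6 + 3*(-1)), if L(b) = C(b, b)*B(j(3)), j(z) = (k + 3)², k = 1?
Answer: 6048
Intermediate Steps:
j(z) = 16 (j(z) = (1 + 3)² = 4² = 16)
B(H) = 12
L(b) = 12*b (L(b) = b*12 = 12*b)
L(168)*(6 + 3*(-1)) = (12*168)*(6 + 3*(-1)) = 2016*(6 - 3) = 2016*3 = 6048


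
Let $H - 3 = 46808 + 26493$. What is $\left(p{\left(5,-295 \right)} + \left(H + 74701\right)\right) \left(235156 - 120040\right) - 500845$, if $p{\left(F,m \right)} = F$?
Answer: $17037818315$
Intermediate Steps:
$H = 73304$ ($H = 3 + \left(46808 + 26493\right) = 3 + 73301 = 73304$)
$\left(p{\left(5,-295 \right)} + \left(H + 74701\right)\right) \left(235156 - 120040\right) - 500845 = \left(5 + \left(73304 + 74701\right)\right) \left(235156 - 120040\right) - 500845 = \left(5 + 148005\right) 115116 - 500845 = 148010 \cdot 115116 - 500845 = 17038319160 - 500845 = 17037818315$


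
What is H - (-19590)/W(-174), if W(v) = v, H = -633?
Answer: -21622/29 ≈ -745.59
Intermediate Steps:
H - (-19590)/W(-174) = -633 - (-19590)/(-174) = -633 - (-19590)*(-1)/174 = -633 - 1*3265/29 = -633 - 3265/29 = -21622/29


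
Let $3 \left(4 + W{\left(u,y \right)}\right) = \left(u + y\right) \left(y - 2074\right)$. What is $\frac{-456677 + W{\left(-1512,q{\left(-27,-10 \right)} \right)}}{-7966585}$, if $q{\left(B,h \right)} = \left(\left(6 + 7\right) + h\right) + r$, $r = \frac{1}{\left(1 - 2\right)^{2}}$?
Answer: $- \frac{583839}{7966585} \approx -0.073286$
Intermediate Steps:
$r = 1$ ($r = \frac{1}{\left(-1\right)^{2}} = 1^{-1} = 1$)
$q{\left(B,h \right)} = 14 + h$ ($q{\left(B,h \right)} = \left(\left(6 + 7\right) + h\right) + 1 = \left(13 + h\right) + 1 = 14 + h$)
$W{\left(u,y \right)} = -4 + \frac{\left(-2074 + y\right) \left(u + y\right)}{3}$ ($W{\left(u,y \right)} = -4 + \frac{\left(u + y\right) \left(y - 2074\right)}{3} = -4 + \frac{\left(u + y\right) \left(-2074 + y\right)}{3} = -4 + \frac{\left(-2074 + y\right) \left(u + y\right)}{3}$)
$\frac{-456677 + W{\left(-1512,q{\left(-27,-10 \right)} \right)}}{-7966585} = \frac{-456677 - \left(-1045292 - \frac{\left(14 - 10\right)^{2}}{3} + \frac{3586 \left(14 - 10\right)}{3}\right)}{-7966585} = \left(-456677 + \left(-4 + 1045296 - \frac{8296}{3} + \frac{4^{2}}{3} + \frac{1}{3} \left(-1512\right) 4\right)\right) \left(- \frac{1}{7966585}\right) = \left(-456677 - -1040516\right) \left(- \frac{1}{7966585}\right) = \left(-456677 + 1040516\right) \left(- \frac{1}{7966585}\right) = 583839 \left(- \frac{1}{7966585}\right) = - \frac{583839}{7966585}$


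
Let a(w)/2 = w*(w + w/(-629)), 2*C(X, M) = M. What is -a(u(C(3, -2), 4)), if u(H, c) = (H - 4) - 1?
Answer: -45216/629 ≈ -71.885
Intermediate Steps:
C(X, M) = M/2
u(H, c) = -5 + H (u(H, c) = (-4 + H) - 1 = -5 + H)
a(w) = 1256*w²/629 (a(w) = 2*(w*(w + w/(-629))) = 2*(w*(w + w*(-1/629))) = 2*(w*(w - w/629)) = 2*(w*(628*w/629)) = 2*(628*w²/629) = 1256*w²/629)
-a(u(C(3, -2), 4)) = -1256*(-5 + (½)*(-2))²/629 = -1256*(-5 - 1)²/629 = -1256*(-6)²/629 = -1256*36/629 = -1*45216/629 = -45216/629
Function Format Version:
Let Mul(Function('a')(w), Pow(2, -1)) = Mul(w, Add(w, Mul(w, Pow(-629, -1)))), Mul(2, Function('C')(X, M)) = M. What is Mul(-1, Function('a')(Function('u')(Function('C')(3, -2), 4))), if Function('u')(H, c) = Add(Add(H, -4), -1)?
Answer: Rational(-45216, 629) ≈ -71.885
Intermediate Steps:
Function('C')(X, M) = Mul(Rational(1, 2), M)
Function('u')(H, c) = Add(-5, H) (Function('u')(H, c) = Add(Add(-4, H), -1) = Add(-5, H))
Function('a')(w) = Mul(Rational(1256, 629), Pow(w, 2)) (Function('a')(w) = Mul(2, Mul(w, Add(w, Mul(w, Pow(-629, -1))))) = Mul(2, Mul(w, Add(w, Mul(w, Rational(-1, 629))))) = Mul(2, Mul(w, Add(w, Mul(Rational(-1, 629), w)))) = Mul(2, Mul(w, Mul(Rational(628, 629), w))) = Mul(2, Mul(Rational(628, 629), Pow(w, 2))) = Mul(Rational(1256, 629), Pow(w, 2)))
Mul(-1, Function('a')(Function('u')(Function('C')(3, -2), 4))) = Mul(-1, Mul(Rational(1256, 629), Pow(Add(-5, Mul(Rational(1, 2), -2)), 2))) = Mul(-1, Mul(Rational(1256, 629), Pow(Add(-5, -1), 2))) = Mul(-1, Mul(Rational(1256, 629), Pow(-6, 2))) = Mul(-1, Mul(Rational(1256, 629), 36)) = Mul(-1, Rational(45216, 629)) = Rational(-45216, 629)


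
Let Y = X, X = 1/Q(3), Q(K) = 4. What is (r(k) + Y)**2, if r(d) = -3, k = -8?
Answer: 121/16 ≈ 7.5625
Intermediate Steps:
X = 1/4 ≈ 0.25000
Y = 1/4 ≈ 0.25000
(r(k) + Y)**2 = (-3 + 1/4)**2 = (-11/4)**2 = 121/16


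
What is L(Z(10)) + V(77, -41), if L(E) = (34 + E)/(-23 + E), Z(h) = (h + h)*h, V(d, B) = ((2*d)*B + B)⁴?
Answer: 96230829902736953/59 ≈ 1.6310e+15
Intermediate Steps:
V(d, B) = (B + 2*B*d)⁴ (V(d, B) = (2*B*d + B)⁴ = (B + 2*B*d)⁴)
Z(h) = 2*h² (Z(h) = (2*h)*h = 2*h²)
L(E) = (34 + E)/(-23 + E)
L(Z(10)) + V(77, -41) = (34 + 2*10²)/(-23 + 2*10²) + (-41)⁴*(1 + 2*77)⁴ = (34 + 2*100)/(-23 + 2*100) + 2825761*(1 + 154)⁴ = (34 + 200)/(-23 + 200) + 2825761*155⁴ = 234/177 + 2825761*577200625 = (1/177)*234 + 1631031015300625 = 78/59 + 1631031015300625 = 96230829902736953/59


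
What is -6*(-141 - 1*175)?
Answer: 1896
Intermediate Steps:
-6*(-141 - 1*175) = -6*(-141 - 175) = -6*(-316) = 1896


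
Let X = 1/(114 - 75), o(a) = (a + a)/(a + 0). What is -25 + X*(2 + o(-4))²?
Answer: -959/39 ≈ -24.590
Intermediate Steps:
o(a) = 2 (o(a) = (2*a)/a = 2)
X = 1/39 ≈ 0.025641
-25 + X*(2 + o(-4))² = -25 + (2 + 2)²/39 = -25 + (1/39)*4² = -25 + (1/39)*16 = -25 + 16/39 = -959/39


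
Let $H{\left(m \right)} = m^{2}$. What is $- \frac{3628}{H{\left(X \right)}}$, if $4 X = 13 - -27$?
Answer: $- \frac{907}{25} \approx -36.28$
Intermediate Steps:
$X = 10$ ($X = \frac{13 - -27}{4} = \frac{13 + 27}{4} = \frac{1}{4} \cdot 40 = 10$)
$- \frac{3628}{H{\left(X \right)}} = - \frac{3628}{10^{2}} = - \frac{3628}{100} = \left(-3628\right) \frac{1}{100} = - \frac{907}{25}$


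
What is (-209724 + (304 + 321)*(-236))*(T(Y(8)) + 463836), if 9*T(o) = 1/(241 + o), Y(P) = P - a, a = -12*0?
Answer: -371318800539848/2241 ≈ -1.6569e+11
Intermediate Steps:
a = 0 (a = -3*0 = 0)
Y(P) = P (Y(P) = P - 1*0 = P + 0 = P)
T(o) = 1/(9*(241 + o))
(-209724 + (304 + 321)*(-236))*(T(Y(8)) + 463836) = (-209724 + (304 + 321)*(-236))*(1/(9*(241 + 8)) + 463836) = (-209724 + 625*(-236))*((1/9)/249 + 463836) = (-209724 - 147500)*((1/9)*(1/249) + 463836) = -357224*(1/2241 + 463836) = -357224*1039456477/2241 = -371318800539848/2241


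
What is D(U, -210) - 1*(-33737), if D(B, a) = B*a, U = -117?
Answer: 58307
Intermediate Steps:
D(U, -210) - 1*(-33737) = -117*(-210) - 1*(-33737) = 24570 + 33737 = 58307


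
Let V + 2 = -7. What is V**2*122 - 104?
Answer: 9778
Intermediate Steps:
V = -9 (V = -2 - 7 = -9)
V**2*122 - 104 = (-9)**2*122 - 104 = 81*122 - 104 = 9882 - 104 = 9778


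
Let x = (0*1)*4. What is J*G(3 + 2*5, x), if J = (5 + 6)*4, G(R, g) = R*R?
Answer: 7436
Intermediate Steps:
x = 0 (x = 0*4 = 0)
G(R, g) = R²
J = 44 (J = 11*4 = 44)
J*G(3 + 2*5, x) = 44*(3 + 2*5)² = 44*(3 + 10)² = 44*13² = 44*169 = 7436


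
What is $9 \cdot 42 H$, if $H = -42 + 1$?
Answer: $-15498$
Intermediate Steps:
$H = -41$
$9 \cdot 42 H = 9 \cdot 42 \left(-41\right) = 378 \left(-41\right) = -15498$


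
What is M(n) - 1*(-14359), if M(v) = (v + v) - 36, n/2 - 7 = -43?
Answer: 14179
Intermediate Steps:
n = -72 (n = 14 + 2*(-43) = 14 - 86 = -72)
M(v) = -36 + 2*v (M(v) = 2*v - 36 = -36 + 2*v)
M(n) - 1*(-14359) = (-36 + 2*(-72)) - 1*(-14359) = (-36 - 144) + 14359 = -180 + 14359 = 14179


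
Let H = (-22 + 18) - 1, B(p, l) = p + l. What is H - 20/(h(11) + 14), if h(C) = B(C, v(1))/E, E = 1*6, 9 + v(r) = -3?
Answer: -535/83 ≈ -6.4458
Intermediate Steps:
v(r) = -12 (v(r) = -9 - 3 = -12)
B(p, l) = l + p
E = 6
h(C) = -2 + C/6 (h(C) = (-12 + C)/6 = (-12 + C)*(⅙) = -2 + C/6)
H = -5 (H = -4 - 1 = -5)
H - 20/(h(11) + 14) = -5 - 20/((-2 + (⅙)*11) + 14) = -5 - 20/((-2 + 11/6) + 14) = -5 - 20/(-⅙ + 14) = -5 - 20/(83/6) = -5 + (6/83)*(-20) = -5 - 120/83 = -535/83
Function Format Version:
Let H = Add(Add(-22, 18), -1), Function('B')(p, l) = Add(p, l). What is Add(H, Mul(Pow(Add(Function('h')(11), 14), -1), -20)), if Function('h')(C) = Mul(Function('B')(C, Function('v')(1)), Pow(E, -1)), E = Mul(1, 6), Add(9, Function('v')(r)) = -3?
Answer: Rational(-535, 83) ≈ -6.4458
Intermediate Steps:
Function('v')(r) = -12 (Function('v')(r) = Add(-9, -3) = -12)
Function('B')(p, l) = Add(l, p)
E = 6
Function('h')(C) = Add(-2, Mul(Rational(1, 6), C)) (Function('h')(C) = Mul(Add(-12, C), Pow(6, -1)) = Mul(Add(-12, C), Rational(1, 6)) = Add(-2, Mul(Rational(1, 6), C)))
H = -5 (H = Add(-4, -1) = -5)
Add(H, Mul(Pow(Add(Function('h')(11), 14), -1), -20)) = Add(-5, Mul(Pow(Add(Add(-2, Mul(Rational(1, 6), 11)), 14), -1), -20)) = Add(-5, Mul(Pow(Add(Add(-2, Rational(11, 6)), 14), -1), -20)) = Add(-5, Mul(Pow(Add(Rational(-1, 6), 14), -1), -20)) = Add(-5, Mul(Pow(Rational(83, 6), -1), -20)) = Add(-5, Mul(Rational(6, 83), -20)) = Add(-5, Rational(-120, 83)) = Rational(-535, 83)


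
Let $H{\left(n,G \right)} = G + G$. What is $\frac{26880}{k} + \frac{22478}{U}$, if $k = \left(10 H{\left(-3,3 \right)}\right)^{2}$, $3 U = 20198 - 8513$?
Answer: $\frac{154682}{11685} \approx 13.238$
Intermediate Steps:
$H{\left(n,G \right)} = 2 G$
$U = 3895$ ($U = \frac{20198 - 8513}{3} = \frac{1}{3} \cdot 11685 = 3895$)
$k = 3600$ ($k = \left(10 \cdot 2 \cdot 3\right)^{2} = \left(10 \cdot 6\right)^{2} = 60^{2} = 3600$)
$\frac{26880}{k} + \frac{22478}{U} = \frac{26880}{3600} + \frac{22478}{3895} = 26880 \cdot \frac{1}{3600} + 22478 \cdot \frac{1}{3895} = \frac{112}{15} + \frac{22478}{3895} = \frac{154682}{11685}$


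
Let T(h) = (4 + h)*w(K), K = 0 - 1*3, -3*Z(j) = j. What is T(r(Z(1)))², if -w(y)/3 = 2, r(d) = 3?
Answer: 1764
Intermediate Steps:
Z(j) = -j/3
K = -3 (K = 0 - 3 = -3)
w(y) = -6 (w(y) = -3*2 = -6)
T(h) = -24 - 6*h (T(h) = (4 + h)*(-6) = -24 - 6*h)
T(r(Z(1)))² = (-24 - 6*3)² = (-24 - 18)² = (-42)² = 1764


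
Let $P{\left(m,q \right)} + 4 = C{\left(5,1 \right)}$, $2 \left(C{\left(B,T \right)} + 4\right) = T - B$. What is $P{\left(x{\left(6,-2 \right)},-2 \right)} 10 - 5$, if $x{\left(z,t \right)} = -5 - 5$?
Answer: $-105$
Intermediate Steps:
$x{\left(z,t \right)} = -10$
$C{\left(B,T \right)} = -4 + \frac{T}{2} - \frac{B}{2}$ ($C{\left(B,T \right)} = -4 + \frac{T - B}{2} = -4 - \left(\frac{B}{2} - \frac{T}{2}\right) = -4 + \frac{T}{2} - \frac{B}{2}$)
$P{\left(m,q \right)} = -10$ ($P{\left(m,q \right)} = -4 - 6 = -10$)
$P{\left(x{\left(6,-2 \right)},-2 \right)} 10 - 5 = \left(-10\right) 10 - 5 = -100 - 5 = -105$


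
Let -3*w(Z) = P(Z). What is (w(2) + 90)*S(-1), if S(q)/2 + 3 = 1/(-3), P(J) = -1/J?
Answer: -5410/9 ≈ -601.11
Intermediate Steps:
w(Z) = 1/(3*Z) (w(Z) = -(-1)/(3*Z) = 1/(3*Z))
S(q) = -20/3 (S(q) = -6 + 2/(-3) = -6 + 2*(-1/3) = -6 - 2/3 = -20/3)
(w(2) + 90)*S(-1) = ((1/3)/2 + 90)*(-20/3) = ((1/3)*(1/2) + 90)*(-20/3) = (1/6 + 90)*(-20/3) = (541/6)*(-20/3) = -5410/9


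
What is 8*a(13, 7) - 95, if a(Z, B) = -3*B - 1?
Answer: -271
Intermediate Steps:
a(Z, B) = -1 - 3*B
8*a(13, 7) - 95 = 8*(-1 - 3*7) - 95 = 8*(-1 - 21) - 95 = 8*(-22) - 95 = -176 - 95 = -271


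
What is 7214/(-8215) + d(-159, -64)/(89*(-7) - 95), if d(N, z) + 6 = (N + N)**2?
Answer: -417932011/2949185 ≈ -141.71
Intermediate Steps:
d(N, z) = -6 + 4*N**2 (d(N, z) = -6 + (N + N)**2 = -6 + (2*N)**2 = -6 + 4*N**2)
7214/(-8215) + d(-159, -64)/(89*(-7) - 95) = 7214/(-8215) + (-6 + 4*(-159)**2)/(89*(-7) - 95) = 7214*(-1/8215) + (-6 + 4*25281)/(-623 - 95) = -7214/8215 + (-6 + 101124)/(-718) = -7214/8215 + 101118*(-1/718) = -7214/8215 - 50559/359 = -417932011/2949185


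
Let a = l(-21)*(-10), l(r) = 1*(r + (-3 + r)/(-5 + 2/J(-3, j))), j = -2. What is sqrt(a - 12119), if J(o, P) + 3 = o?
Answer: I*sqrt(11954) ≈ 109.33*I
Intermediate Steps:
J(o, P) = -3 + o
l(r) = 9/16 + 13*r/16 (l(r) = 1*(r + (-3 + r)/(-5 + 2/(-3 - 3))) = 1*(r + (-3 + r)/(-5 + 2/(-6))) = 1*(r + (-3 + r)/(-5 + 2*(-1/6))) = 1*(r + (-3 + r)/(-5 - 1/3)) = 1*(r + (-3 + r)/(-16/3)) = 1*(r + (-3 + r)*(-3/16)) = 1*(r + (9/16 - 3*r/16)) = 1*(9/16 + 13*r/16) = 9/16 + 13*r/16)
a = 165 (a = (9/16 + (13/16)*(-21))*(-10) = (9/16 - 273/16)*(-10) = -33/2*(-10) = 165)
sqrt(a - 12119) = sqrt(165 - 12119) = sqrt(-11954) = I*sqrt(11954)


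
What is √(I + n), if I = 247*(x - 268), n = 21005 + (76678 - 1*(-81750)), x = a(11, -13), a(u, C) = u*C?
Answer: 2*√19479 ≈ 279.13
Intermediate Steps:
a(u, C) = C*u
x = -143 (x = -13*11 = -143)
n = 179433 (n = 21005 + (76678 + 81750) = 21005 + 158428 = 179433)
I = -101517 (I = 247*(-143 - 268) = 247*(-411) = -101517)
√(I + n) = √(-101517 + 179433) = √77916 = 2*√19479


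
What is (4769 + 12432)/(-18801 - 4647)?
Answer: -17201/23448 ≈ -0.73358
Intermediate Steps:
(4769 + 12432)/(-18801 - 4647) = 17201/(-23448) = 17201*(-1/23448) = -17201/23448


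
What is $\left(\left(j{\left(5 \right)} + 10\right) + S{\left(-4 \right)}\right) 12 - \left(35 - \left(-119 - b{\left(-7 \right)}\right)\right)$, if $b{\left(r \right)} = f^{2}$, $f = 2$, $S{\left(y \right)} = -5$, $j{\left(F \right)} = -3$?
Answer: $-134$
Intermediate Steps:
$b{\left(r \right)} = 4$ ($b{\left(r \right)} = 2^{2} = 4$)
$\left(\left(j{\left(5 \right)} + 10\right) + S{\left(-4 \right)}\right) 12 - \left(35 - \left(-119 - b{\left(-7 \right)}\right)\right) = \left(\left(-3 + 10\right) - 5\right) 12 - \left(35 - \left(-119 - 4\right)\right) = \left(7 - 5\right) 12 - \left(35 - \left(-119 - 4\right)\right) = 2 \cdot 12 - \left(35 - -123\right) = 24 - \left(35 + 123\right) = 24 - 158 = -134$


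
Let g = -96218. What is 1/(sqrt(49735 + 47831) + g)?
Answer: -48109/4628902979 - sqrt(97566)/9257805958 ≈ -1.0427e-5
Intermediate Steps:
1/(sqrt(49735 + 47831) + g) = 1/(sqrt(49735 + 47831) - 96218) = 1/(sqrt(97566) - 96218) = 1/(-96218 + sqrt(97566))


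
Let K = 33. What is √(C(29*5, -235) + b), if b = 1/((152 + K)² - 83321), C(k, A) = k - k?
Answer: I*√34/1292 ≈ 0.0045131*I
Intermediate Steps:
C(k, A) = 0
b = -1/49096 (b = 1/((152 + 33)² - 83321) = 1/(185² - 83321) = 1/(34225 - 83321) = 1/(-49096) = -1/49096 ≈ -2.0368e-5)
√(C(29*5, -235) + b) = √(0 - 1/49096) = √(-1/49096) = I*√34/1292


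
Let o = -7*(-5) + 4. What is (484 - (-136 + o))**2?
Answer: 337561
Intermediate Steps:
o = 39 (o = 35 + 4 = 39)
(484 - (-136 + o))**2 = (484 - (-136 + 39))**2 = (484 - 1*(-97))**2 = (484 + 97)**2 = 581**2 = 337561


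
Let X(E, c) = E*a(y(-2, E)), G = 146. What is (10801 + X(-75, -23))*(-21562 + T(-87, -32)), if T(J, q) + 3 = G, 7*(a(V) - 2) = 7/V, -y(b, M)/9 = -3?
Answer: -2052668446/9 ≈ -2.2807e+8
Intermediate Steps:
y(b, M) = 27 (y(b, M) = -9*(-3) = 27)
a(V) = 2 + 1/V (a(V) = 2 + (7/V)/7 = 2 + 1/V)
T(J, q) = 143 (T(J, q) = -3 + 146 = 143)
X(E, c) = 55*E/27 (X(E, c) = E*(2 + 1/27) = E*(55/27) = 55*E/27)
(10801 + X(-75, -23))*(-21562 + T(-87, -32)) = (10801 + (55/27)*(-75))*(-21562 + 143) = (10801 - 1375/9)*(-21419) = (95834/9)*(-21419) = -2052668446/9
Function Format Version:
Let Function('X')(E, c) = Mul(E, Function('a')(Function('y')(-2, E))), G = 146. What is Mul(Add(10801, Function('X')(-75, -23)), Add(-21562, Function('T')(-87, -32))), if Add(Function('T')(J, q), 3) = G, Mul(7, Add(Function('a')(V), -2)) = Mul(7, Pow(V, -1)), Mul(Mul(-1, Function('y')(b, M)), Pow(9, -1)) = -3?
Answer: Rational(-2052668446, 9) ≈ -2.2807e+8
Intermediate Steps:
Function('y')(b, M) = 27 (Function('y')(b, M) = Mul(-9, -3) = 27)
Function('a')(V) = Add(2, Pow(V, -1)) (Function('a')(V) = Add(2, Mul(Rational(1, 7), Mul(7, Pow(V, -1)))) = Add(2, Pow(V, -1)))
Function('T')(J, q) = 143 (Function('T')(J, q) = Add(-3, 146) = 143)
Function('X')(E, c) = Mul(Rational(55, 27), E) (Function('X')(E, c) = Mul(E, Add(2, Pow(27, -1))) = Mul(E, Add(2, Rational(1, 27))) = Mul(E, Rational(55, 27)) = Mul(Rational(55, 27), E))
Mul(Add(10801, Function('X')(-75, -23)), Add(-21562, Function('T')(-87, -32))) = Mul(Add(10801, Mul(Rational(55, 27), -75)), Add(-21562, 143)) = Mul(Add(10801, Rational(-1375, 9)), -21419) = Mul(Rational(95834, 9), -21419) = Rational(-2052668446, 9)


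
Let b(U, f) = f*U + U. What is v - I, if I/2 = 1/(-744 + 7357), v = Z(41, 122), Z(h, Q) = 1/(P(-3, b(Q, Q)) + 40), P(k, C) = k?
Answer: 6539/244681 ≈ 0.026725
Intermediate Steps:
b(U, f) = U + U*f (b(U, f) = U*f + U = U + U*f)
Z(h, Q) = 1/37 (Z(h, Q) = 1/(-3 + 40) = 1/37)
v = 1/37 ≈ 0.027027
I = 2/6613 (I = 2/(-744 + 7357) = 2/6613 ≈ 0.00030243)
v - I = 1/37 - 1*2/6613 = 1/37 - 2/6613 = 6539/244681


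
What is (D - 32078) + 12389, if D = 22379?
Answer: 2690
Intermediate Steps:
(D - 32078) + 12389 = (22379 - 32078) + 12389 = -9699 + 12389 = 2690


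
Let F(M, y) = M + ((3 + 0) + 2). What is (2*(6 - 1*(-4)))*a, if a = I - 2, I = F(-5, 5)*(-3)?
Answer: -40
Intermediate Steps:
F(M, y) = 5 + M (F(M, y) = M + (3 + 2) = M + 5 = 5 + M)
I = 0 (I = (5 - 5)*(-3) = 0*(-3) = 0)
a = -2 (a = 0 - 2 = -2)
(2*(6 - 1*(-4)))*a = (2*(6 - 1*(-4)))*(-2) = (2*(6 + 4))*(-2) = (2*10)*(-2) = 20*(-2) = -40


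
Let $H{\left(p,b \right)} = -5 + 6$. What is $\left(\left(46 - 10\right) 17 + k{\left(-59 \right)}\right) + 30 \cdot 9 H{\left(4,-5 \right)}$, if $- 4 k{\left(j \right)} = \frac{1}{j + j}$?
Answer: $\frac{416305}{472} \approx 882.0$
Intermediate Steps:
$H{\left(p,b \right)} = 1$
$k{\left(j \right)} = - \frac{1}{8 j}$ ($k{\left(j \right)} = - \frac{1}{4 \left(j + j\right)} = - \frac{1}{4 \cdot 2 j} = - \frac{\frac{1}{2} \frac{1}{j}}{4} = - \frac{1}{8 j}$)
$\left(\left(46 - 10\right) 17 + k{\left(-59 \right)}\right) + 30 \cdot 9 H{\left(4,-5 \right)} = \left(\left(46 - 10\right) 17 - \frac{1}{8 \left(-59\right)}\right) + 30 \cdot 9 \cdot 1 = \left(36 \cdot 17 - - \frac{1}{472}\right) + 270 \cdot 1 = \left(612 + \frac{1}{472}\right) + 270 = \frac{288865}{472} + 270 = \frac{416305}{472}$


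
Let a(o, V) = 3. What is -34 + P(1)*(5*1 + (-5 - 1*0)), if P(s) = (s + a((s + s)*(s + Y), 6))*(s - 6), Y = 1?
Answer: -34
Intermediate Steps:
P(s) = (-6 + s)*(3 + s) (P(s) = (s + 3)*(s - 6) = (3 + s)*(-6 + s) = (-6 + s)*(3 + s))
-34 + P(1)*(5*1 + (-5 - 1*0)) = -34 + (-18 + 1² - 3*1)*(5*1 + (-5 - 1*0)) = -34 + (-18 + 1 - 3)*(5 + (-5 + 0)) = -34 - 20*(5 - 5) = -34 - 20*0 = -34 + 0 = -34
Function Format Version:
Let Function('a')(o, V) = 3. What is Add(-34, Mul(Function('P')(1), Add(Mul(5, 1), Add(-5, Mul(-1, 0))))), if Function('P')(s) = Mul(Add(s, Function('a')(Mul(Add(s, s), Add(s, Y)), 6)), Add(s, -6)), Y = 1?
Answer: -34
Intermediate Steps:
Function('P')(s) = Mul(Add(-6, s), Add(3, s)) (Function('P')(s) = Mul(Add(s, 3), Add(s, -6)) = Mul(Add(3, s), Add(-6, s)) = Mul(Add(-6, s), Add(3, s)))
Add(-34, Mul(Function('P')(1), Add(Mul(5, 1), Add(-5, Mul(-1, 0))))) = Add(-34, Mul(Add(-18, Pow(1, 2), Mul(-3, 1)), Add(Mul(5, 1), Add(-5, Mul(-1, 0))))) = Add(-34, Mul(Add(-18, 1, -3), Add(5, Add(-5, 0)))) = Add(-34, Mul(-20, Add(5, -5))) = Add(-34, Mul(-20, 0)) = Add(-34, 0) = -34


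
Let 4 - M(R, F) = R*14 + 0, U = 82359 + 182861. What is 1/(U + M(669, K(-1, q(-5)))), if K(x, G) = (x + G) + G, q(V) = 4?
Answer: 1/255858 ≈ 3.9084e-6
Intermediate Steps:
U = 265220
K(x, G) = x + 2*G (K(x, G) = (G + x) + G = x + 2*G)
M(R, F) = 4 - 14*R (M(R, F) = 4 - (R*14 + 0) = 4 - (14*R + 0) = 4 - 14*R)
1/(U + M(669, K(-1, q(-5)))) = 1/(265220 + (4 - 14*669)) = 1/(265220 + (4 - 9366)) = 1/(265220 - 9362) = 1/255858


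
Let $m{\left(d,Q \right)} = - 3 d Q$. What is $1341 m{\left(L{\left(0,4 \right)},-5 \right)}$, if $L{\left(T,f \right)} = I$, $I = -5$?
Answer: $-100575$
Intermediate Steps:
$L{\left(T,f \right)} = -5$
$m{\left(d,Q \right)} = - 3 Q d$
$1341 m{\left(L{\left(0,4 \right)},-5 \right)} = 1341 \left(\left(-3\right) \left(-5\right) \left(-5\right)\right) = 1341 \left(-75\right) = -100575$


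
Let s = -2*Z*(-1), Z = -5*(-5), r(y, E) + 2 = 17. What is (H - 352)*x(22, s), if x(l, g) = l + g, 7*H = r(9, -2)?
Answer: -176328/7 ≈ -25190.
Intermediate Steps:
r(y, E) = 15 (r(y, E) = -2 + 17 = 15)
Z = 25
H = 15/7 (H = (⅐)*15 = 15/7 ≈ 2.1429)
s = 50 (s = -2*25*(-1) = -50*(-1) = 50)
x(l, g) = g + l
(H - 352)*x(22, s) = (15/7 - 352)*(50 + 22) = -2449/7*72 = -176328/7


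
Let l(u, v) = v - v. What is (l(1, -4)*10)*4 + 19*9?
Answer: 171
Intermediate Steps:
l(u, v) = 0
(l(1, -4)*10)*4 + 19*9 = (0*10)*4 + 19*9 = 0*4 + 171 = 0 + 171 = 171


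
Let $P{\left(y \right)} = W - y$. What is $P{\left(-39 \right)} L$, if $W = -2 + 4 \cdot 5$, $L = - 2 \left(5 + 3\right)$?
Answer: $-912$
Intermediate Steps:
$L = -16$ ($L = \left(-2\right) 8 = -16$)
$W = 18$ ($W = -2 + 20 = 18$)
$P{\left(y \right)} = 18 - y$
$P{\left(-39 \right)} L = \left(18 - -39\right) \left(-16\right) = \left(18 + 39\right) \left(-16\right) = 57 \left(-16\right) = -912$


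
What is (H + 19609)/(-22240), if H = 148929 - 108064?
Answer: -30237/11120 ≈ -2.7192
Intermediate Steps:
H = 40865
(H + 19609)/(-22240) = (40865 + 19609)/(-22240) = 60474*(-1/22240) = -30237/11120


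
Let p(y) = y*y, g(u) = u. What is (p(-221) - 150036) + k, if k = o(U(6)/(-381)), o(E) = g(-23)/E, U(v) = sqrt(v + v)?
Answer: -101195 + 2921*sqrt(3)/2 ≈ -98665.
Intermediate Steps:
U(v) = sqrt(2)*sqrt(v) (U(v) = sqrt(2*v) = sqrt(2)*sqrt(v))
p(y) = y**2
o(E) = -23/E
k = 2921*sqrt(3)/2 (k = -23*(-127*sqrt(3)/2) = -(-2921)*sqrt(3)/2 = 2921*sqrt(3)/2 ≈ 2529.7)
(p(-221) - 150036) + k = ((-221)**2 - 150036) + 2921*sqrt(3)/2 = (48841 - 150036) + 2921*sqrt(3)/2 = -101195 + 2921*sqrt(3)/2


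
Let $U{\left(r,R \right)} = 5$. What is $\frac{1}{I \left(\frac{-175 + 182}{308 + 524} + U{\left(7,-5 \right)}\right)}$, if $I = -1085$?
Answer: $- \frac{832}{4521195} \approx -0.00018402$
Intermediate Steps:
$\frac{1}{I \left(\frac{-175 + 182}{308 + 524} + U{\left(7,-5 \right)}\right)} = \frac{1}{\left(-1085\right) \left(\frac{-175 + 182}{308 + 524} + 5\right)} = \frac{1}{\left(-1085\right) \left(\frac{7}{832} + 5\right)} = \frac{1}{\left(-1085\right) \frac{4167}{832}} = \frac{1}{- \frac{4521195}{832}} = - \frac{832}{4521195}$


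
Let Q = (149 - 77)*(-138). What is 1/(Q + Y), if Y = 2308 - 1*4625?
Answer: -1/12253 ≈ -8.1613e-5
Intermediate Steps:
Y = -2317 (Y = 2308 - 4625 = -2317)
Q = -9936 (Q = 72*(-138) = -9936)
1/(Q + Y) = 1/(-9936 - 2317) = 1/(-12253) = -1/12253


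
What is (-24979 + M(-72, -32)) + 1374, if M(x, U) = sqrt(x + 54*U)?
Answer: -23605 + 30*I*sqrt(2) ≈ -23605.0 + 42.426*I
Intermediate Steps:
(-24979 + M(-72, -32)) + 1374 = (-24979 + sqrt(-72 + 54*(-32))) + 1374 = (-24979 + sqrt(-72 - 1728)) + 1374 = (-24979 + sqrt(-1800)) + 1374 = (-24979 + 30*I*sqrt(2)) + 1374 = -23605 + 30*I*sqrt(2)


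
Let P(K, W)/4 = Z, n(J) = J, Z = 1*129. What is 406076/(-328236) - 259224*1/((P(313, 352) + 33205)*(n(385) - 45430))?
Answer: -2447337726853/1978484750385 ≈ -1.2370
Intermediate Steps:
Z = 129
P(K, W) = 516 (P(K, W) = 4*129 = 516)
406076/(-328236) - 259224*1/((P(313, 352) + 33205)*(n(385) - 45430)) = 406076/(-328236) - 259224*1/((385 - 45430)*(516 + 33205)) = 406076*(-1/328236) - 259224/(33721*(-45045)) = -101519/82059 - 259224/(-1518962445) = -101519/82059 - 259224*(-1/1518962445) = -101519/82059 + 12344/72331545 = -2447337726853/1978484750385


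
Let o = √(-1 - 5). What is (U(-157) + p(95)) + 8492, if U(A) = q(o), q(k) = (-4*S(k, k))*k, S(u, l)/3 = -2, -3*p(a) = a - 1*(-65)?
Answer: 25316/3 + 24*I*√6 ≈ 8438.7 + 58.788*I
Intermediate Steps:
p(a) = -65/3 - a/3 (p(a) = -(a - 1*(-65))/3 = -(a + 65)/3 = -(65 + a)/3 = -65/3 - a/3)
S(u, l) = -6 (S(u, l) = 3*(-2) = -6)
o = I*√6 (o = √(-6) = I*√6 ≈ 2.4495*I)
q(k) = 24*k (q(k) = (-4*(-6))*k = 24*k)
U(A) = 24*I*√6 (U(A) = 24*(I*√6) = 24*I*√6)
(U(-157) + p(95)) + 8492 = (24*I*√6 + (-65/3 - ⅓*95)) + 8492 = (24*I*√6 + (-65/3 - 95/3)) + 8492 = (24*I*√6 - 160/3) + 8492 = (-160/3 + 24*I*√6) + 8492 = 25316/3 + 24*I*√6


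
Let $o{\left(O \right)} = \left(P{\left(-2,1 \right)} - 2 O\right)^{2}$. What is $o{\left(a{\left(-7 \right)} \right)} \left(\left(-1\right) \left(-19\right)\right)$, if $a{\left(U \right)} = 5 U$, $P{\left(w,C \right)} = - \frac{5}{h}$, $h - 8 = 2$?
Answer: $\frac{367099}{4} \approx 91775.0$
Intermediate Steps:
$h = 10$ ($h = 8 + 2 = 10$)
$P{\left(w,C \right)} = - \frac{1}{2}$ ($P{\left(w,C \right)} = - \frac{5}{10} = \left(-5\right) \frac{1}{10} = - \frac{1}{2}$)
$o{\left(O \right)} = \left(- \frac{1}{2} - 2 O\right)^{2}$
$o{\left(a{\left(-7 \right)} \right)} \left(\left(-1\right) \left(-19\right)\right) = \frac{\left(1 + 4 \cdot 5 \left(-7\right)\right)^{2}}{4} \left(\left(-1\right) \left(-19\right)\right) = \frac{\left(1 + 4 \left(-35\right)\right)^{2}}{4} \cdot 19 = \frac{\left(1 - 140\right)^{2}}{4} \cdot 19 = \frac{\left(-139\right)^{2}}{4} \cdot 19 = \frac{1}{4} \cdot 19321 \cdot 19 = \frac{19321}{4} \cdot 19 = \frac{367099}{4}$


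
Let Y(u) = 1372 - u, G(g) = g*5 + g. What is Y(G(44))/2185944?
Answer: 277/546486 ≈ 0.00050688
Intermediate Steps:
G(g) = 6*g (G(g) = 5*g + g = 6*g)
Y(G(44))/2185944 = (1372 - 6*44)/2185944 = (1372 - 1*264)*(1/2185944) = (1372 - 264)*(1/2185944) = 1108*(1/2185944) = 277/546486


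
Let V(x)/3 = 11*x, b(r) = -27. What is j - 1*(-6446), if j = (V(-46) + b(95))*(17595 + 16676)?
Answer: -52942249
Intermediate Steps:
V(x) = 33*x (V(x) = 3*(11*x) = 33*x)
j = -52948695 (j = (33*(-46) - 27)*(17595 + 16676) = (-1518 - 27)*34271 = -1545*34271 = -52948695)
j - 1*(-6446) = -52948695 - 1*(-6446) = -52948695 + 6446 = -52942249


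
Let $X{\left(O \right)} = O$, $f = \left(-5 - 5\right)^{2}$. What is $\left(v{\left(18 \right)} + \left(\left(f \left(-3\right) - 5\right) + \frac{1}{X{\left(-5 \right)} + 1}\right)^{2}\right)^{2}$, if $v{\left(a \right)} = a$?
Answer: $\frac{2223465694641}{256} \approx 8.6854 \cdot 10^{9}$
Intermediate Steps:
$f = 100$ ($f = \left(-10\right)^{2} = 100$)
$\left(v{\left(18 \right)} + \left(\left(f \left(-3\right) - 5\right) + \frac{1}{X{\left(-5 \right)} + 1}\right)^{2}\right)^{2} = \left(18 + \left(\left(100 \left(-3\right) - 5\right) + \frac{1}{-5 + 1}\right)^{2}\right)^{2} = \left(18 + \left(\left(-300 - 5\right) + \frac{1}{-4}\right)^{2}\right)^{2} = \left(18 + \left(-305 - \frac{1}{4}\right)^{2}\right)^{2} = \left(18 + \left(- \frac{1221}{4}\right)^{2}\right)^{2} = \left(18 + \frac{1490841}{16}\right)^{2} = \left(\frac{1491129}{16}\right)^{2} = \frac{2223465694641}{256}$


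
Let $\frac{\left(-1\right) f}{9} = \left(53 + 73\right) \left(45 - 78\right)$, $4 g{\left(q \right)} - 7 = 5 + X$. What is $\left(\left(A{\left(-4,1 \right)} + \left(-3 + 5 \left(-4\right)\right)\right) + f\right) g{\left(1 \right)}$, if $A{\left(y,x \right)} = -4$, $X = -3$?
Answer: $\frac{336555}{4} \approx 84139.0$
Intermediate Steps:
$g{\left(q \right)} = \frac{9}{4}$ ($g{\left(q \right)} = \frac{7}{4} + \frac{5 - 3}{4} = \frac{7}{4} + \frac{1}{4} \cdot 2 = \frac{7}{4} + \frac{1}{2} = \frac{9}{4}$)
$f = 37422$ ($f = - 9 \left(53 + 73\right) \left(45 - 78\right) = - 9 \cdot 126 \left(-33\right) = \left(-9\right) \left(-4158\right) = 37422$)
$\left(\left(A{\left(-4,1 \right)} + \left(-3 + 5 \left(-4\right)\right)\right) + f\right) g{\left(1 \right)} = \left(\left(-4 + \left(-3 + 5 \left(-4\right)\right)\right) + 37422\right) \frac{9}{4} = \left(\left(-4 - 23\right) + 37422\right) \frac{9}{4} = \left(-27 + 37422\right) \frac{9}{4} = 37395 \cdot \frac{9}{4} = \frac{336555}{4}$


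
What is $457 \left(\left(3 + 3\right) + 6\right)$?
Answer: $5484$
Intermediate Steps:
$457 \left(\left(3 + 3\right) + 6\right) = 457 \left(6 + 6\right) = 457 \cdot 12 = 5484$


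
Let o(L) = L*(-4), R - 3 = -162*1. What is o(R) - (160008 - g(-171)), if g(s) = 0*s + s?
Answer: -159543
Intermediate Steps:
R = -159 (R = 3 - 162*1 = 3 - 162 = -159)
g(s) = s (g(s) = 0 + s = s)
o(L) = -4*L
o(R) - (160008 - g(-171)) = -4*(-159) - (160008 - 1*(-171)) = 636 - (160008 + 171) = 636 - 1*160179 = 636 - 160179 = -159543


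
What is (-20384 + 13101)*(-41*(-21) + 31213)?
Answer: -233594942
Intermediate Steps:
(-20384 + 13101)*(-41*(-21) + 31213) = -7283*(861 + 31213) = -7283*32074 = -233594942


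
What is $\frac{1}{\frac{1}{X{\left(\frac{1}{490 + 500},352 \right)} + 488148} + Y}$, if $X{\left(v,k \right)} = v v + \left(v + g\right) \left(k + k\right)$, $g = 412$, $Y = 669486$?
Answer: $\frac{762710596561}{510624066450217746} \approx 1.4937 \cdot 10^{-6}$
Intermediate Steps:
$X{\left(v,k \right)} = v^{2} + 2 k \left(412 + v\right)$ ($X{\left(v,k \right)} = v v + \left(v + 412\right) \left(k + k\right) = v^{2} + \left(412 + v\right) 2 k = v^{2} + 2 k \left(412 + v\right)$)
$\frac{1}{\frac{1}{X{\left(\frac{1}{490 + 500},352 \right)} + 488148} + Y} = \frac{1}{\frac{1}{\left(\left(\frac{1}{490 + 500}\right)^{2} + 824 \cdot 352 + 2 \cdot 352 \frac{1}{490 + 500}\right) + 488148} + 669486} = \frac{1}{\frac{1}{\left(\left(\frac{1}{990}\right)^{2} + 290048 + 2 \cdot 352 \cdot \frac{1}{990}\right) + 488148} + 669486} = \frac{1}{\frac{1}{\left(\frac{1}{980100} + 290048 + \frac{32}{45}\right) + 488148} + 669486} = \frac{1}{\frac{1}{\frac{284276741761}{980100} + 488148} + 669486} = \frac{1}{\frac{1}{\frac{762710596561}{980100}} + 669486} = \frac{1}{\frac{980100}{762710596561} + 669486} = \frac{1}{\frac{510624066450217746}{762710596561}} = \frac{762710596561}{510624066450217746}$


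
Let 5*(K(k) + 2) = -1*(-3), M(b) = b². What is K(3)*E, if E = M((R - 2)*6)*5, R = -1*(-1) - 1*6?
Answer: -12348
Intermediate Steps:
R = -5 (R = 1 - 6 = -5)
K(k) = -7/5 (K(k) = -2 + (-1*(-3))/5 = -2 + (⅕)*3 = -2 + ⅗ = -7/5)
E = 8820 (E = ((-5 - 2)*6)²*5 = (-7*6)²*5 = (-42)²*5 = 1764*5 = 8820)
K(3)*E = -7/5*8820 = -12348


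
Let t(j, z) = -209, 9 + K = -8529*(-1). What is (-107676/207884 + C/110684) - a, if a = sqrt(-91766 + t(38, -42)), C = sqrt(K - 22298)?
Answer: -26919/51971 - 5*I*sqrt(3679) + 83*I*sqrt(2)/110684 ≈ -0.51796 - 303.27*I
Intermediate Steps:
K = 8520 (K = -9 - 8529*(-1) = -9 + 8529 = 8520)
C = 83*I*sqrt(2) (C = sqrt(8520 - 22298) = sqrt(-13778) = 83*I*sqrt(2) ≈ 117.38*I)
a = 5*I*sqrt(3679) (a = sqrt(-91766 - 209) = sqrt(-91975) = 5*I*sqrt(3679) ≈ 303.27*I)
(-107676/207884 + C/110684) - a = (-107676/207884 + (83*I*sqrt(2))/110684) - 5*I*sqrt(3679) = (-107676*1/207884 + (83*I*sqrt(2))*(1/110684)) - 5*I*sqrt(3679) = (-26919/51971 + 83*I*sqrt(2)/110684) - 5*I*sqrt(3679) = -26919/51971 - 5*I*sqrt(3679) + 83*I*sqrt(2)/110684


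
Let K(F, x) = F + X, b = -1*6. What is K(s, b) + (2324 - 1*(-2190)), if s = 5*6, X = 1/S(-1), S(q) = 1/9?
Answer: 4553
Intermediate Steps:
S(q) = ⅑
X = 9 (X = 1/(⅑) = 9)
s = 30
b = -6
K(F, x) = 9 + F (K(F, x) = F + 9 = 9 + F)
K(s, b) + (2324 - 1*(-2190)) = (9 + 30) + (2324 - 1*(-2190)) = 39 + (2324 + 2190) = 39 + 4514 = 4553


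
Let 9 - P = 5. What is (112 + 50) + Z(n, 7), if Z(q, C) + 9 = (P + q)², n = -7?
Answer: 162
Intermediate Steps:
P = 4 (P = 9 - 1*5 = 9 - 5 = 4)
Z(q, C) = -9 + (4 + q)²
(112 + 50) + Z(n, 7) = (112 + 50) + (-9 + (4 - 7)²) = 162 + (-9 + (-3)²) = 162 + (-9 + 9) = 162 + 0 = 162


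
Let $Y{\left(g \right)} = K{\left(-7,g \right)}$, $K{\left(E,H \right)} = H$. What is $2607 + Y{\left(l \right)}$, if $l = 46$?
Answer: $2653$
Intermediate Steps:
$Y{\left(g \right)} = g$
$2607 + Y{\left(l \right)} = 2607 + 46 = 2653$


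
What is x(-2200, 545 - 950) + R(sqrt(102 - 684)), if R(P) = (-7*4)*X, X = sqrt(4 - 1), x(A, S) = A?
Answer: -2200 - 28*sqrt(3) ≈ -2248.5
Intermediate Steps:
X = sqrt(3) ≈ 1.7320
R(P) = -28*sqrt(3) (R(P) = (-7*4)*sqrt(3) = -28*sqrt(3))
x(-2200, 545 - 950) + R(sqrt(102 - 684)) = -2200 - 28*sqrt(3)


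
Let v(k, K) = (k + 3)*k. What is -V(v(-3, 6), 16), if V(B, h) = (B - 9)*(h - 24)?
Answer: -72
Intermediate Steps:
v(k, K) = k*(3 + k) (v(k, K) = (3 + k)*k = k*(3 + k))
V(B, h) = (-24 + h)*(-9 + B) (V(B, h) = (-9 + B)*(-24 + h) = (-24 + h)*(-9 + B))
-V(v(-3, 6), 16) = -(216 - (-72)*(3 - 3) - 9*16 - 3*(3 - 3)*16) = -(216 - (-72)*0 - 144 - 3*0*16) = -(216 - 24*0 - 144 + 0*16) = -(216 + 0 - 144 + 0) = -1*72 = -72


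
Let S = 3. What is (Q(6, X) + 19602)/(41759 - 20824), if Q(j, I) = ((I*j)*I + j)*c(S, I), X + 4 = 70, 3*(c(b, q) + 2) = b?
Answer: -1308/4187 ≈ -0.31240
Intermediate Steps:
c(b, q) = -2 + b/3
X = 66 (X = -4 + 70 = 66)
Q(j, I) = -j - j*I**2 (Q(j, I) = ((I*j)*I + j)*(-2 + (1/3)*3) = (j*I**2 + j)*(-2 + 1) = (j + j*I**2)*(-1) = -j - j*I**2)
(Q(6, X) + 19602)/(41759 - 20824) = (-1*6*(1 + 66**2) + 19602)/(41759 - 20824) = (-1*6*(1 + 4356) + 19602)/20935 = (-1*6*4357 + 19602)*(1/20935) = (-26142 + 19602)*(1/20935) = -6540*1/20935 = -1308/4187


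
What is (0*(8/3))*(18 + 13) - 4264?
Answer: -4264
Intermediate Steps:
(0*(8/3))*(18 + 13) - 4264 = (0*(8*(1/3)))*31 - 4264 = (0*(8/3))*31 - 4264 = 0*31 - 4264 = 0 - 4264 = -4264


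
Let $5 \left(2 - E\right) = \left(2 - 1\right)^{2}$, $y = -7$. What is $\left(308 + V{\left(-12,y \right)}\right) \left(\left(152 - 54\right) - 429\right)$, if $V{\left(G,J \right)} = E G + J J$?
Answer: $- \frac{555087}{5} \approx -1.1102 \cdot 10^{5}$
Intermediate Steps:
$E = \frac{9}{5}$ ($E = 2 - \frac{\left(2 - 1\right)^{2}}{5} = 2 - \frac{1^{2}}{5} = 2 - \frac{1}{5} = \frac{9}{5} \approx 1.8$)
$V{\left(G,J \right)} = J^{2} + \frac{9 G}{5}$ ($V{\left(G,J \right)} = \frac{9 G}{5} + J J = \frac{9 G}{5} + J^{2} = J^{2} + \frac{9 G}{5}$)
$\left(308 + V{\left(-12,y \right)}\right) \left(\left(152 - 54\right) - 429\right) = \left(308 + \left(\left(-7\right)^{2} + \frac{9}{5} \left(-12\right)\right)\right) \left(\left(152 - 54\right) - 429\right) = \left(308 + \left(49 - \frac{108}{5}\right)\right) \left(\left(152 - 54\right) - 429\right) = \left(308 + \frac{137}{5}\right) \left(98 - 429\right) = \frac{1677}{5} \left(-331\right) = - \frac{555087}{5}$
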